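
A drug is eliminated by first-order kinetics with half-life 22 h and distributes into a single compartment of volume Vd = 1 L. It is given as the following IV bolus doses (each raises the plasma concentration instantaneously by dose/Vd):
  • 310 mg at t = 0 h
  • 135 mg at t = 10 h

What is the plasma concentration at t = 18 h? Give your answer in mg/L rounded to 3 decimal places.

280.741 mg/L

k = ln 2 / 22 = 0.03151 per h
Dose 1 (310 mg at t=0 h): 310·exp(−0.03151·18) = 175.818 mg/L
Dose 2 (135 mg at t=10 h): 135·exp(−0.03151·8) = 104.922 mg/L
C(18) = 175.818 + 104.922 = 280.741 mg/L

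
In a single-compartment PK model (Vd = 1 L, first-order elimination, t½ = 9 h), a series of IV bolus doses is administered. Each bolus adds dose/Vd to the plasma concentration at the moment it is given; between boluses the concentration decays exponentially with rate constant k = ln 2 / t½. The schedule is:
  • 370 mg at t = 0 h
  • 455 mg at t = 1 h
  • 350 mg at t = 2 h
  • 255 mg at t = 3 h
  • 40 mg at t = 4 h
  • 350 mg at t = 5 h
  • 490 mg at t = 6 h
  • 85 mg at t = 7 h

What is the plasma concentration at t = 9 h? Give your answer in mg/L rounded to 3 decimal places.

k = ln 2 / 9 = 0.07702 per h
Dose 1 (370 mg at t=0 h): 370·exp(−0.07702·9) = 185.000 mg/L
Dose 2 (455 mg at t=1 h): 455·exp(−0.07702·8) = 245.714 mg/L
Dose 3 (350 mg at t=2 h): 350·exp(−0.07702·7) = 204.143 mg/L
Dose 4 (255 mg at t=3 h): 255·exp(−0.07702·6) = 160.640 mg/L
Dose 5 (40 mg at t=4 h): 40·exp(−0.07702·5) = 27.216 mg/L
Dose 6 (350 mg at t=5 h): 350·exp(−0.07702·4) = 257.204 mg/L
Dose 7 (490 mg at t=6 h): 490·exp(−0.07702·3) = 388.913 mg/L
Dose 8 (85 mg at t=7 h): 85·exp(−0.07702·2) = 72.866 mg/L
C(9) = 185.000 + 245.714 + 204.143 + 160.640 + 27.216 + 257.204 + 388.913 + 72.866 = 1541.694 mg/L

1541.694 mg/L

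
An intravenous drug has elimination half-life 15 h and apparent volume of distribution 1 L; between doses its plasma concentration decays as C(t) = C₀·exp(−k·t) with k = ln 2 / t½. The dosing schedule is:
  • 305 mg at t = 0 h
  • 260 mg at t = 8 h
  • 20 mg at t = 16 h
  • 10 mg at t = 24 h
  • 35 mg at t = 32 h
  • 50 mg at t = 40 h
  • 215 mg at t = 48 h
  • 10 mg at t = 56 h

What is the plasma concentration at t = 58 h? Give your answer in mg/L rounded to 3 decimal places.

228.502 mg/L

k = ln 2 / 15 = 0.04621 per h
Dose 1 (305 mg at t=0 h): 305·exp(−0.04621·58) = 20.908 mg/L
Dose 2 (260 mg at t=8 h): 260·exp(−0.04621·50) = 25.795 mg/L
Dose 3 (20 mg at t=16 h): 20·exp(−0.04621·42) = 2.872 mg/L
Dose 4 (10 mg at t=24 h): 10·exp(−0.04621·34) = 2.078 mg/L
Dose 5 (35 mg at t=32 h): 35·exp(−0.04621·26) = 10.526 mg/L
Dose 6 (50 mg at t=40 h): 50·exp(−0.04621·18) = 21.764 mg/L
Dose 7 (215 mg at t=48 h): 215·exp(−0.04621·10) = 135.442 mg/L
Dose 8 (10 mg at t=56 h): 10·exp(−0.04621·2) = 9.117 mg/L
C(58) = 20.908 + 25.795 + 2.872 + 2.078 + 10.526 + 21.764 + 135.442 + 9.117 = 228.502 mg/L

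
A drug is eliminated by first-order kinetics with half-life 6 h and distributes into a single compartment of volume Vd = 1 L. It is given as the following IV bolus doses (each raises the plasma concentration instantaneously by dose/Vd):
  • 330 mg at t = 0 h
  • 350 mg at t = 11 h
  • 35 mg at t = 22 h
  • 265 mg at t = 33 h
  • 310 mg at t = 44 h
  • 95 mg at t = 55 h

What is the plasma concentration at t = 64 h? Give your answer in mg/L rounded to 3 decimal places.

72.965 mg/L

k = ln 2 / 6 = 0.11552 per h
Dose 1 (330 mg at t=0 h): 330·exp(−0.11552·64) = 0.203 mg/L
Dose 2 (350 mg at t=11 h): 350·exp(−0.11552·53) = 0.767 mg/L
Dose 3 (35 mg at t=22 h): 35·exp(−0.11552·42) = 0.273 mg/L
Dose 4 (265 mg at t=33 h): 265·exp(−0.11552·31) = 7.378 mg/L
Dose 5 (310 mg at t=44 h): 310·exp(−0.11552·20) = 30.756 mg/L
Dose 6 (95 mg at t=55 h): 95·exp(−0.11552·9) = 33.588 mg/L
C(64) = 0.203 + 0.767 + 0.273 + 7.378 + 30.756 + 33.588 = 72.965 mg/L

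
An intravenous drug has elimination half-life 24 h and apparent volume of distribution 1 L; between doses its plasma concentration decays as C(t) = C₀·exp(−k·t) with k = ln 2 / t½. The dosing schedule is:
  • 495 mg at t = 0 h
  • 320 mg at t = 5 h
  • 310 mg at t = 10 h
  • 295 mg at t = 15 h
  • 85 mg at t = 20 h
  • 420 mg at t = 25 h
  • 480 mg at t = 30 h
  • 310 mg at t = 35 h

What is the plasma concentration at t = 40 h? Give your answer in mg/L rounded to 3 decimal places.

k = ln 2 / 24 = 0.02888 per h
Dose 1 (495 mg at t=0 h): 495·exp(−0.02888·40) = 155.915 mg/L
Dose 2 (320 mg at t=5 h): 320·exp(−0.02888·35) = 116.452 mg/L
Dose 3 (310 mg at t=10 h): 310·exp(−0.02888·30) = 130.339 mg/L
Dose 4 (295 mg at t=15 h): 295·exp(−0.02888·25) = 143.301 mg/L
Dose 5 (85 mg at t=20 h): 85·exp(−0.02888·20) = 47.705 mg/L
Dose 6 (420 mg at t=25 h): 420·exp(−0.02888·15) = 272.336 mg/L
Dose 7 (480 mg at t=30 h): 480·exp(−0.02888·10) = 359.594 mg/L
Dose 8 (310 mg at t=35 h): 310·exp(−0.02888·5) = 268.316 mg/L
C(40) = 155.915 + 116.452 + 130.339 + 143.301 + 47.705 + 272.336 + 359.594 + 268.316 = 1493.958 mg/L

1493.958 mg/L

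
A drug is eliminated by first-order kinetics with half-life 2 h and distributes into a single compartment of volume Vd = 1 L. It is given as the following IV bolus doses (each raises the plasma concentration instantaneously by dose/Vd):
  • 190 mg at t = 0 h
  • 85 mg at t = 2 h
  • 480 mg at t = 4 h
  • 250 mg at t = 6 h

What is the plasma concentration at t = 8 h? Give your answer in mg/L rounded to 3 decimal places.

k = ln 2 / 2 = 0.34657 per h
Dose 1 (190 mg at t=0 h): 190·exp(−0.34657·8) = 11.875 mg/L
Dose 2 (85 mg at t=2 h): 85·exp(−0.34657·6) = 10.625 mg/L
Dose 3 (480 mg at t=4 h): 480·exp(−0.34657·4) = 120.000 mg/L
Dose 4 (250 mg at t=6 h): 250·exp(−0.34657·2) = 125.000 mg/L
C(8) = 11.875 + 10.625 + 120.000 + 125.000 = 267.500 mg/L

267.500 mg/L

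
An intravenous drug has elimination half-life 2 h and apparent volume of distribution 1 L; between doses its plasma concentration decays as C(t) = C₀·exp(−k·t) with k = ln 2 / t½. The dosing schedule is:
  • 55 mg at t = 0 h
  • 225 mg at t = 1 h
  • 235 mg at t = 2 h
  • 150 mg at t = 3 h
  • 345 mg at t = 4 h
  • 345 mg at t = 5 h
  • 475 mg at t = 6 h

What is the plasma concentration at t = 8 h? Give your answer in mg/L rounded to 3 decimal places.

k = ln 2 / 2 = 0.34657 per h
Dose 1 (55 mg at t=0 h): 55·exp(−0.34657·8) = 3.438 mg/L
Dose 2 (225 mg at t=1 h): 225·exp(−0.34657·7) = 19.887 mg/L
Dose 3 (235 mg at t=2 h): 235·exp(−0.34657·6) = 29.375 mg/L
Dose 4 (150 mg at t=3 h): 150·exp(−0.34657·5) = 26.517 mg/L
Dose 5 (345 mg at t=4 h): 345·exp(−0.34657·4) = 86.250 mg/L
Dose 6 (345 mg at t=5 h): 345·exp(−0.34657·3) = 121.976 mg/L
Dose 7 (475 mg at t=6 h): 475·exp(−0.34657·2) = 237.500 mg/L
C(8) = 3.438 + 19.887 + 29.375 + 26.517 + 86.250 + 121.976 + 237.500 = 524.942 mg/L

524.942 mg/L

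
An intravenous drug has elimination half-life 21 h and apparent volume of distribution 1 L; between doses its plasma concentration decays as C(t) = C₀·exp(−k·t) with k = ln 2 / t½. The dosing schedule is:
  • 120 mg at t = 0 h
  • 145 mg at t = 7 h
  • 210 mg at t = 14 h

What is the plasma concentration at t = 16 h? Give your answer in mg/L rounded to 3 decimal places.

375.085 mg/L

k = ln 2 / 21 = 0.03301 per h
Dose 1 (120 mg at t=0 h): 120·exp(−0.03301·16) = 70.766 mg/L
Dose 2 (145 mg at t=7 h): 145·exp(−0.03301·9) = 107.735 mg/L
Dose 3 (210 mg at t=14 h): 210·exp(−0.03301·2) = 196.585 mg/L
C(16) = 70.766 + 107.735 + 196.585 = 375.085 mg/L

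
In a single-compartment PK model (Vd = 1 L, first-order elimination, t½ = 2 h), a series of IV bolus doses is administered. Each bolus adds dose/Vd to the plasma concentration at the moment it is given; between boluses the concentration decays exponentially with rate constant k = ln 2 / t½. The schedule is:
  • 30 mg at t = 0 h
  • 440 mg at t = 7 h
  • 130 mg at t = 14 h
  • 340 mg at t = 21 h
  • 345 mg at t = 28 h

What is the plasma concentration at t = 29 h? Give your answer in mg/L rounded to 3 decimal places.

k = ln 2 / 2 = 0.34657 per h
Dose 1 (30 mg at t=0 h): 30·exp(−0.34657·29) = 0.001 mg/L
Dose 2 (440 mg at t=7 h): 440·exp(−0.34657·22) = 0.215 mg/L
Dose 3 (130 mg at t=14 h): 130·exp(−0.34657·15) = 0.718 mg/L
Dose 4 (340 mg at t=21 h): 340·exp(−0.34657·8) = 21.250 mg/L
Dose 5 (345 mg at t=28 h): 345·exp(−0.34657·1) = 243.952 mg/L
C(29) = 0.001 + 0.215 + 0.718 + 21.250 + 243.952 = 266.136 mg/L

266.136 mg/L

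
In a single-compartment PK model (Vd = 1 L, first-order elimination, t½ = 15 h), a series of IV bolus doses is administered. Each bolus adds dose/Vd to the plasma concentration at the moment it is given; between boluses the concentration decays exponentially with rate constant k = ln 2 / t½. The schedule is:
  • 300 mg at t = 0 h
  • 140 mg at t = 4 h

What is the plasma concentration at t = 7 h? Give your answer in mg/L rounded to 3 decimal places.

338.967 mg/L

k = ln 2 / 15 = 0.04621 per h
Dose 1 (300 mg at t=0 h): 300·exp(−0.04621·7) = 217.090 mg/L
Dose 2 (140 mg at t=4 h): 140·exp(−0.04621·3) = 121.877 mg/L
C(7) = 217.090 + 121.877 = 338.967 mg/L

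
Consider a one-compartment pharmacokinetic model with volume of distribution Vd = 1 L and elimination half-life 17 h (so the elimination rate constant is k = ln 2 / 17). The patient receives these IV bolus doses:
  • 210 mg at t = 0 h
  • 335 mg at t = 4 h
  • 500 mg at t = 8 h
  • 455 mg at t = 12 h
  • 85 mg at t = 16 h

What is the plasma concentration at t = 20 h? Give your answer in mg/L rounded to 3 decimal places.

974.484 mg/L

k = ln 2 / 17 = 0.04077 per h
Dose 1 (210 mg at t=0 h): 210·exp(−0.04077·20) = 92.911 mg/L
Dose 2 (335 mg at t=4 h): 335·exp(−0.04077·16) = 174.471 mg/L
Dose 3 (500 mg at t=8 h): 500·exp(−0.04077·12) = 306.534 mg/L
Dose 4 (455 mg at t=12 h): 455·exp(−0.04077·8) = 328.360 mg/L
Dose 5 (85 mg at t=16 h): 85·exp(−0.04077·4) = 72.209 mg/L
C(20) = 92.911 + 174.471 + 306.534 + 328.360 + 72.209 = 974.484 mg/L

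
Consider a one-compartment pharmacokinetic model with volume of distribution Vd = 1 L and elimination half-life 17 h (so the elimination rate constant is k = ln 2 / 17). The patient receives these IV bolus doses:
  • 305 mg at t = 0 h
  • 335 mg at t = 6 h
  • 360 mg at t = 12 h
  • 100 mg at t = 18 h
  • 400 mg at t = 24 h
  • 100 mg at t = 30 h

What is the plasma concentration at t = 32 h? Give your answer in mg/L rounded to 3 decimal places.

795.397 mg/L

k = ln 2 / 17 = 0.04077 per h
Dose 1 (305 mg at t=0 h): 305·exp(−0.04077·32) = 82.728 mg/L
Dose 2 (335 mg at t=6 h): 335·exp(−0.04077·26) = 116.050 mg/L
Dose 3 (360 mg at t=12 h): 360·exp(−0.04077·20) = 159.276 mg/L
Dose 4 (100 mg at t=18 h): 100·exp(−0.04077·14) = 56.506 mg/L
Dose 5 (400 mg at t=24 h): 400·exp(−0.04077·8) = 288.668 mg/L
Dose 6 (100 mg at t=30 h): 100·exp(−0.04077·2) = 92.169 mg/L
C(32) = 82.728 + 116.050 + 159.276 + 56.506 + 288.668 + 92.169 = 795.397 mg/L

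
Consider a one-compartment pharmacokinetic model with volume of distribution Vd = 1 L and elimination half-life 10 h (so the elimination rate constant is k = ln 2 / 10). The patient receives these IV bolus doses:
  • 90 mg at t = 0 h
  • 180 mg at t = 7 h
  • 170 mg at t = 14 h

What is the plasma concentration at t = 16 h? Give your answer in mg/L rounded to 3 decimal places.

274.142 mg/L

k = ln 2 / 10 = 0.06931 per h
Dose 1 (90 mg at t=0 h): 90·exp(−0.06931·16) = 29.689 mg/L
Dose 2 (180 mg at t=7 h): 180·exp(−0.06931·9) = 96.460 mg/L
Dose 3 (170 mg at t=14 h): 170·exp(−0.06931·2) = 147.994 mg/L
C(16) = 29.689 + 96.460 + 147.994 = 274.142 mg/L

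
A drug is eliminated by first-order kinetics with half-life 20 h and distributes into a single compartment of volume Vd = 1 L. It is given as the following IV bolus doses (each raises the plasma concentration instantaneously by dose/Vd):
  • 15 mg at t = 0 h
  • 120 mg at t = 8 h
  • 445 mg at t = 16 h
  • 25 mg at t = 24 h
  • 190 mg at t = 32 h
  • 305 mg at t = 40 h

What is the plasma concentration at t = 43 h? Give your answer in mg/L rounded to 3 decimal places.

k = ln 2 / 20 = 0.03466 per h
Dose 1 (15 mg at t=0 h): 15·exp(−0.03466·43) = 3.380 mg/L
Dose 2 (120 mg at t=8 h): 120·exp(−0.03466·35) = 35.676 mg/L
Dose 3 (445 mg at t=16 h): 445·exp(−0.03466·27) = 174.570 mg/L
Dose 4 (25 mg at t=24 h): 25·exp(−0.03466·19) = 12.941 mg/L
Dose 5 (190 mg at t=32 h): 190·exp(−0.03466·11) = 129.774 mg/L
Dose 6 (305 mg at t=40 h): 305·exp(−0.03466·3) = 274.881 mg/L
C(43) = 3.380 + 35.676 + 174.570 + 12.941 + 129.774 + 274.881 = 631.222 mg/L

631.222 mg/L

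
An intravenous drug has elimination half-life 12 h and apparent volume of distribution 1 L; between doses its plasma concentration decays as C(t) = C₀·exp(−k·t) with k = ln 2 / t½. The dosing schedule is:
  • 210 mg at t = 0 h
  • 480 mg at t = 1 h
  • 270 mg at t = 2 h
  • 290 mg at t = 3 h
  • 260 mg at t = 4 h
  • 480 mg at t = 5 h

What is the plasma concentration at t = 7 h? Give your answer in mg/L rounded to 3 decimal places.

k = ln 2 / 12 = 0.05776 per h
Dose 1 (210 mg at t=0 h): 210·exp(−0.05776·7) = 140.158 mg/L
Dose 2 (480 mg at t=1 h): 480·exp(−0.05776·6) = 339.411 mg/L
Dose 3 (270 mg at t=2 h): 270·exp(−0.05776·5) = 202.271 mg/L
Dose 4 (290 mg at t=3 h): 290·exp(−0.05776·4) = 230.173 mg/L
Dose 5 (260 mg at t=4 h): 260·exp(−0.05776·3) = 218.633 mg/L
Dose 6 (480 mg at t=5 h): 480·exp(−0.05776·2) = 427.631 mg/L
C(7) = 140.158 + 339.411 + 202.271 + 230.173 + 218.633 + 427.631 = 1558.279 mg/L

1558.279 mg/L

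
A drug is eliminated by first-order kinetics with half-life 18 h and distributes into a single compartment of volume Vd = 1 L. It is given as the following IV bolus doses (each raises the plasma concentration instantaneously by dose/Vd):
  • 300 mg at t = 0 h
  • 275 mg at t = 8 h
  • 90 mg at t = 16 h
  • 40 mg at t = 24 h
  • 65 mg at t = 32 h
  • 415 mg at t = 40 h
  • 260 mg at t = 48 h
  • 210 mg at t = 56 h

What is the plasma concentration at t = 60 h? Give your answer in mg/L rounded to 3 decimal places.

651.468 mg/L

k = ln 2 / 18 = 0.03851 per h
Dose 1 (300 mg at t=0 h): 300·exp(−0.03851·60) = 29.764 mg/L
Dose 2 (275 mg at t=8 h): 275·exp(−0.03851·52) = 37.127 mg/L
Dose 3 (90 mg at t=16 h): 90·exp(−0.03851·44) = 16.535 mg/L
Dose 4 (40 mg at t=24 h): 40·exp(−0.03851·36) = 10.000 mg/L
Dose 5 (65 mg at t=32 h): 65·exp(−0.03851·28) = 22.113 mg/L
Dose 6 (415 mg at t=40 h): 415·exp(−0.03851·20) = 192.119 mg/L
Dose 7 (260 mg at t=48 h): 260·exp(−0.03851·12) = 163.790 mg/L
Dose 8 (210 mg at t=56 h): 210·exp(−0.03851·4) = 180.021 mg/L
C(60) = 29.764 + 37.127 + 16.535 + 10.000 + 22.113 + 192.119 + 163.790 + 180.021 = 651.468 mg/L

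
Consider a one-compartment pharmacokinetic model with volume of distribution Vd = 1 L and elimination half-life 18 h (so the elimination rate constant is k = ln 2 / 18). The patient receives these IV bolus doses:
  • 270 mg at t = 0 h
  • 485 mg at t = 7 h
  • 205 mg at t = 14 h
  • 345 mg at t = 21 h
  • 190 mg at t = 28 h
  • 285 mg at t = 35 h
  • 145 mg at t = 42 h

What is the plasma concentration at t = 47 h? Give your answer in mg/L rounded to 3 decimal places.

722.978 mg/L

k = ln 2 / 18 = 0.03851 per h
Dose 1 (270 mg at t=0 h): 270·exp(−0.03851·47) = 44.192 mg/L
Dose 2 (485 mg at t=7 h): 485·exp(−0.03851·40) = 103.941 mg/L
Dose 3 (205 mg at t=14 h): 205·exp(−0.03851·33) = 57.526 mg/L
Dose 4 (345 mg at t=21 h): 345·exp(−0.03851·26) = 126.765 mg/L
Dose 5 (190 mg at t=28 h): 190·exp(−0.03851·19) = 91.411 mg/L
Dose 6 (285 mg at t=35 h): 285·exp(−0.03851·12) = 179.539 mg/L
Dose 7 (145 mg at t=42 h): 145·exp(−0.03851·5) = 119.605 mg/L
C(47) = 44.192 + 103.941 + 57.526 + 126.765 + 91.411 + 179.539 + 119.605 = 722.978 mg/L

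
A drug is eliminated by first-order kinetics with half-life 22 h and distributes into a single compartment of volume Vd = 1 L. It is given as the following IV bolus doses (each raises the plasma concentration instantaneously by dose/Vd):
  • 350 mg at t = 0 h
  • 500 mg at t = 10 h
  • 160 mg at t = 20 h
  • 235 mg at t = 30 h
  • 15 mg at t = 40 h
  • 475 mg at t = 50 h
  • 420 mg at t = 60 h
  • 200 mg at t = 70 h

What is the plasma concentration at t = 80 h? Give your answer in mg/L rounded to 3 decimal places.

714.484 mg/L

k = ln 2 / 22 = 0.03151 per h
Dose 1 (350 mg at t=0 h): 350·exp(−0.03151·80) = 28.146 mg/L
Dose 2 (500 mg at t=10 h): 500·exp(−0.03151·70) = 55.099 mg/L
Dose 3 (160 mg at t=20 h): 160·exp(−0.03151·60) = 24.162 mg/L
Dose 4 (235 mg at t=30 h): 235·exp(−0.03151·50) = 48.631 mg/L
Dose 5 (15 mg at t=40 h): 15·exp(−0.03151·40) = 4.254 mg/L
Dose 6 (475 mg at t=50 h): 475·exp(−0.03151·30) = 184.586 mg/L
Dose 7 (420 mg at t=60 h): 420·exp(−0.03151·20) = 223.659 mg/L
Dose 8 (200 mg at t=70 h): 200·exp(−0.03151·10) = 145.948 mg/L
C(80) = 28.146 + 55.099 + 24.162 + 48.631 + 4.254 + 184.586 + 223.659 + 145.948 = 714.484 mg/L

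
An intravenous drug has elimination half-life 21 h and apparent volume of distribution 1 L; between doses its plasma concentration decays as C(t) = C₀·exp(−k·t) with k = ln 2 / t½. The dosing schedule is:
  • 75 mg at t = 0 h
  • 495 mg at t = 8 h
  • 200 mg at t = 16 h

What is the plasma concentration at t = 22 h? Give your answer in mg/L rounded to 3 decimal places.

k = ln 2 / 21 = 0.03301 per h
Dose 1 (75 mg at t=0 h): 75·exp(−0.03301·22) = 36.282 mg/L
Dose 2 (495 mg at t=8 h): 495·exp(−0.03301·14) = 311.830 mg/L
Dose 3 (200 mg at t=16 h): 200·exp(−0.03301·6) = 164.067 mg/L
C(22) = 36.282 + 311.830 + 164.067 = 512.180 mg/L

512.180 mg/L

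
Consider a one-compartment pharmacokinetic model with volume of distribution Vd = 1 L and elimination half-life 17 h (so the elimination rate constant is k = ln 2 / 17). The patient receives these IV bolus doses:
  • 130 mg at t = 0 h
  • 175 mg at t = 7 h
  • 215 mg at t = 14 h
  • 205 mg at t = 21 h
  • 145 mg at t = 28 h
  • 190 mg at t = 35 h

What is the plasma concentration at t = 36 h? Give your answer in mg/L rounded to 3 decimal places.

569.532 mg/L

k = ln 2 / 17 = 0.04077 per h
Dose 1 (130 mg at t=0 h): 130·exp(−0.04077·36) = 29.955 mg/L
Dose 2 (175 mg at t=7 h): 175·exp(−0.04077·29) = 53.643 mg/L
Dose 3 (215 mg at t=14 h): 215·exp(−0.04077·22) = 87.674 mg/L
Dose 4 (205 mg at t=21 h): 205·exp(−0.04077·15) = 111.209 mg/L
Dose 5 (145 mg at t=28 h): 145·exp(−0.04077·8) = 104.642 mg/L
Dose 6 (190 mg at t=35 h): 190·exp(−0.04077·1) = 182.409 mg/L
C(36) = 29.955 + 53.643 + 87.674 + 111.209 + 104.642 + 182.409 = 569.532 mg/L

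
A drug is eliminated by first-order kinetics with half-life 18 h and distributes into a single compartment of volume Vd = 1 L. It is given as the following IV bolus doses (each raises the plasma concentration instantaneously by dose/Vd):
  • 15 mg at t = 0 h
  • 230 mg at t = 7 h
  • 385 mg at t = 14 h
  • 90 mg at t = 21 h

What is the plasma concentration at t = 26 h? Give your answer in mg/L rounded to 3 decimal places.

432.940 mg/L

k = ln 2 / 18 = 0.03851 per h
Dose 1 (15 mg at t=0 h): 15·exp(−0.03851·26) = 5.512 mg/L
Dose 2 (230 mg at t=7 h): 230·exp(−0.03851·19) = 110.656 mg/L
Dose 3 (385 mg at t=14 h): 385·exp(−0.03851·12) = 242.535 mg/L
Dose 4 (90 mg at t=21 h): 90·exp(−0.03851·5) = 74.237 mg/L
C(26) = 5.512 + 110.656 + 242.535 + 74.237 = 432.940 mg/L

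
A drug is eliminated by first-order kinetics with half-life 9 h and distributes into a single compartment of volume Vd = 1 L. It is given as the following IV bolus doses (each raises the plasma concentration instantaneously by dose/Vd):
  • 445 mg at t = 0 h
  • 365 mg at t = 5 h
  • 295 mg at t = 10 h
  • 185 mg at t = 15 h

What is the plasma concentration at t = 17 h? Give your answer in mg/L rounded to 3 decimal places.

k = ln 2 / 9 = 0.07702 per h
Dose 1 (445 mg at t=0 h): 445·exp(−0.07702·17) = 120.157 mg/L
Dose 2 (365 mg at t=5 h): 365·exp(−0.07702·12) = 144.850 mg/L
Dose 3 (295 mg at t=10 h): 295·exp(−0.07702·7) = 172.063 mg/L
Dose 4 (185 mg at t=15 h): 185·exp(−0.07702·2) = 158.590 mg/L
C(17) = 120.157 + 144.850 + 172.063 + 158.590 = 595.660 mg/L

595.660 mg/L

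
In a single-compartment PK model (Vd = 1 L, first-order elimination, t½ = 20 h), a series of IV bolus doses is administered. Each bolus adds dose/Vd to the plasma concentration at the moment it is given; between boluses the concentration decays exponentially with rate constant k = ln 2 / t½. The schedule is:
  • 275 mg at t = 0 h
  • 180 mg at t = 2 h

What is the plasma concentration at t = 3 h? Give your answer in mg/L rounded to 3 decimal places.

421.712 mg/L

k = ln 2 / 20 = 0.03466 per h
Dose 1 (275 mg at t=0 h): 275·exp(−0.03466·3) = 247.844 mg/L
Dose 2 (180 mg at t=2 h): 180·exp(−0.03466·1) = 173.869 mg/L
C(3) = 247.844 + 173.869 = 421.712 mg/L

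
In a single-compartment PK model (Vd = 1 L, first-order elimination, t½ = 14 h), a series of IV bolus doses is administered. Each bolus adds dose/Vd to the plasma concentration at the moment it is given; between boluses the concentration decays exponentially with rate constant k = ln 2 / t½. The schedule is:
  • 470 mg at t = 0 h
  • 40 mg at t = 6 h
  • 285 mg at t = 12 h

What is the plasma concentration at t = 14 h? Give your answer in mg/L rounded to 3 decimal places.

k = ln 2 / 14 = 0.04951 per h
Dose 1 (470 mg at t=0 h): 470·exp(−0.04951·14) = 235.000 mg/L
Dose 2 (40 mg at t=6 h): 40·exp(−0.04951·8) = 26.918 mg/L
Dose 3 (285 mg at t=12 h): 285·exp(−0.04951·2) = 258.131 mg/L
C(14) = 235.000 + 26.918 + 258.131 = 520.049 mg/L

520.049 mg/L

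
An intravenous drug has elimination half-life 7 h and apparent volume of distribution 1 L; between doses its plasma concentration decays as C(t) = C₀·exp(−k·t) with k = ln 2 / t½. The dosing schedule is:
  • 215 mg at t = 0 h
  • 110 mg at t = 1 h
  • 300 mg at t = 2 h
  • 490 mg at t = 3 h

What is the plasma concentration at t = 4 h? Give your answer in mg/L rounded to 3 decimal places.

916.319 mg/L

k = ln 2 / 7 = 0.09902 per h
Dose 1 (215 mg at t=0 h): 215·exp(−0.09902·4) = 144.684 mg/L
Dose 2 (110 mg at t=1 h): 110·exp(−0.09902·3) = 81.730 mg/L
Dose 3 (300 mg at t=2 h): 300·exp(−0.09902·2) = 246.101 mg/L
Dose 4 (490 mg at t=3 h): 490·exp(−0.09902·1) = 443.805 mg/L
C(4) = 144.684 + 81.730 + 246.101 + 443.805 = 916.319 mg/L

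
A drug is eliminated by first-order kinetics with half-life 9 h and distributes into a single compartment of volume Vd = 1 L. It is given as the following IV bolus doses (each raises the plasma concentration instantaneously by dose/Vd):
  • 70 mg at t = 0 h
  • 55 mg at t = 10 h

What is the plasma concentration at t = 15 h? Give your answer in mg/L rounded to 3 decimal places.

k = ln 2 / 9 = 0.07702 per h
Dose 1 (70 mg at t=0 h): 70·exp(−0.07702·15) = 22.049 mg/L
Dose 2 (55 mg at t=10 h): 55·exp(−0.07702·5) = 37.422 mg/L
C(15) = 22.049 + 37.422 = 59.470 mg/L

59.470 mg/L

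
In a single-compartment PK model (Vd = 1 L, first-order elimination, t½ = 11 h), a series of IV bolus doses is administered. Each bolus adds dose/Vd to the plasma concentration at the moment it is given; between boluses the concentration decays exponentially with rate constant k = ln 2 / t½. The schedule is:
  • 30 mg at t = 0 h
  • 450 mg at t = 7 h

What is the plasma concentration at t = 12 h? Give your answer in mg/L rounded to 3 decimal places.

k = ln 2 / 11 = 0.06301 per h
Dose 1 (30 mg at t=0 h): 30·exp(−0.06301·12) = 14.084 mg/L
Dose 2 (450 mg at t=7 h): 450·exp(−0.06301·5) = 328.383 mg/L
C(12) = 14.084 + 328.383 = 342.467 mg/L

342.467 mg/L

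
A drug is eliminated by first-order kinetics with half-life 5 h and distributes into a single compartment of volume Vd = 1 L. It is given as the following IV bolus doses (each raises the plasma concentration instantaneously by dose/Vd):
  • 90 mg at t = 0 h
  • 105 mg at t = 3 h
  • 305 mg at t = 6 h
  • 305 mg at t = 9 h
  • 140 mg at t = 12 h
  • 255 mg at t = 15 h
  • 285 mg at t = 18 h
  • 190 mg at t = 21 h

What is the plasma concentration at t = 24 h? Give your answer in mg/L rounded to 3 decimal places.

421.383 mg/L

k = ln 2 / 5 = 0.13863 per h
Dose 1 (90 mg at t=0 h): 90·exp(−0.13863·24) = 3.231 mg/L
Dose 2 (105 mg at t=3 h): 105·exp(−0.13863·21) = 5.713 mg/L
Dose 3 (305 mg at t=6 h): 305·exp(−0.13863·18) = 25.153 mg/L
Dose 4 (305 mg at t=9 h): 305·exp(−0.13863·15) = 38.125 mg/L
Dose 5 (140 mg at t=12 h): 140·exp(−0.13863·12) = 26.525 mg/L
Dose 6 (255 mg at t=15 h): 255·exp(−0.13863·9) = 73.230 mg/L
Dose 7 (285 mg at t=18 h): 285·exp(−0.13863·6) = 124.053 mg/L
Dose 8 (190 mg at t=21 h): 190·exp(−0.13863·3) = 125.353 mg/L
C(24) = 3.231 + 5.713 + 25.153 + 38.125 + 26.525 + 73.230 + 124.053 + 125.353 = 421.383 mg/L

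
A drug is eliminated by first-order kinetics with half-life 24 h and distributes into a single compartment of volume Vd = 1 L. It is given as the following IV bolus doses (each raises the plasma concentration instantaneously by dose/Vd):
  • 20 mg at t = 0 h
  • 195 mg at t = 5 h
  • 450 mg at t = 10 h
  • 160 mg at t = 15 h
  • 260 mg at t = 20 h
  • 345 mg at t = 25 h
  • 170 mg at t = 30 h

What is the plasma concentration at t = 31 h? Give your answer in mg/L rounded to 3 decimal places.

k = ln 2 / 24 = 0.02888 per h
Dose 1 (20 mg at t=0 h): 20·exp(−0.02888·31) = 8.170 mg/L
Dose 2 (195 mg at t=5 h): 195·exp(−0.02888·26) = 92.028 mg/L
Dose 3 (450 mg at t=10 h): 450·exp(−0.02888·21) = 245.364 mg/L
Dose 4 (160 mg at t=15 h): 160·exp(−0.02888·16) = 100.794 mg/L
Dose 5 (260 mg at t=20 h): 260·exp(−0.02888·11) = 189.235 mg/L
Dose 6 (345 mg at t=25 h): 345·exp(−0.02888·6) = 290.109 mg/L
Dose 7 (170 mg at t=30 h): 170·exp(−0.02888·1) = 165.160 mg/L
C(31) = 8.170 + 92.028 + 245.364 + 100.794 + 189.235 + 290.109 + 165.160 = 1090.860 mg/L

1090.860 mg/L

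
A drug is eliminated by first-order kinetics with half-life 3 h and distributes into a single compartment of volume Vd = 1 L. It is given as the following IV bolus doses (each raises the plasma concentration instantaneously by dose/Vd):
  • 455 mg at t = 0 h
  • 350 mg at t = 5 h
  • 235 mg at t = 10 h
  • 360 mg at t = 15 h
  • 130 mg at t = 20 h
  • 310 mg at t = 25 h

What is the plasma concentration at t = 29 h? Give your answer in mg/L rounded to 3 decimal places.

158.289 mg/L

k = ln 2 / 3 = 0.23105 per h
Dose 1 (455 mg at t=0 h): 455·exp(−0.23105·29) = 0.560 mg/L
Dose 2 (350 mg at t=5 h): 350·exp(−0.23105·24) = 1.367 mg/L
Dose 3 (235 mg at t=10 h): 235·exp(−0.23105·19) = 2.914 mg/L
Dose 4 (360 mg at t=15 h): 360·exp(−0.23105·14) = 14.174 mg/L
Dose 5 (130 mg at t=20 h): 130·exp(−0.23105·9) = 16.250 mg/L
Dose 6 (310 mg at t=25 h): 310·exp(−0.23105·4) = 123.024 mg/L
C(29) = 0.560 + 1.367 + 2.914 + 14.174 + 16.250 + 123.024 = 158.289 mg/L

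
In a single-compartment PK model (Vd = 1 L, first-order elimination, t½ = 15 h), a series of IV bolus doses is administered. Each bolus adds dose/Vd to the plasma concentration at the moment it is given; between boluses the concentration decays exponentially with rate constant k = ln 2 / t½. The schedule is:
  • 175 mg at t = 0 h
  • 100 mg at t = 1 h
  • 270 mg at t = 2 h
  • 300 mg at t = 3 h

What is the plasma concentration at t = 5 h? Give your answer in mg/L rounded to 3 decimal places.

k = ln 2 / 15 = 0.04621 per h
Dose 1 (175 mg at t=0 h): 175·exp(−0.04621·5) = 138.898 mg/L
Dose 2 (100 mg at t=1 h): 100·exp(−0.04621·4) = 83.124 mg/L
Dose 3 (270 mg at t=2 h): 270·exp(−0.04621·3) = 235.049 mg/L
Dose 4 (300 mg at t=3 h): 300·exp(−0.04621·2) = 273.517 mg/L
C(5) = 138.898 + 83.124 + 235.049 + 273.517 = 730.587 mg/L

730.587 mg/L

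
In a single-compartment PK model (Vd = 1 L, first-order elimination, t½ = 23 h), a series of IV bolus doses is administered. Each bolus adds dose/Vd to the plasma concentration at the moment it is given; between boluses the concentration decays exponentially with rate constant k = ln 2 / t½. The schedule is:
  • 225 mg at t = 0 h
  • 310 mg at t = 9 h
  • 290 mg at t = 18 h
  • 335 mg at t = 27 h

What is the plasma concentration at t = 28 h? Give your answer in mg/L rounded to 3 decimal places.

811.219 mg/L

k = ln 2 / 23 = 0.03014 per h
Dose 1 (225 mg at t=0 h): 225·exp(−0.03014·28) = 96.763 mg/L
Dose 2 (310 mg at t=9 h): 310·exp(−0.03014·19) = 174.858 mg/L
Dose 3 (290 mg at t=18 h): 290·exp(−0.03014·10) = 214.544 mg/L
Dose 4 (335 mg at t=27 h): 335·exp(−0.03014·1) = 325.055 mg/L
C(28) = 96.763 + 174.858 + 214.544 + 325.055 = 811.219 mg/L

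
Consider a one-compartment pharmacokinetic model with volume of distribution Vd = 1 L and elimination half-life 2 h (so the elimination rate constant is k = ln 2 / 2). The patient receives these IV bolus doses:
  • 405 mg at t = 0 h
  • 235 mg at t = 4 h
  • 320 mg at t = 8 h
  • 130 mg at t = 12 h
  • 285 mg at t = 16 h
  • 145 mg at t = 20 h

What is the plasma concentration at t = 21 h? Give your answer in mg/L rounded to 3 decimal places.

163.121 mg/L

k = ln 2 / 2 = 0.34657 per h
Dose 1 (405 mg at t=0 h): 405·exp(−0.34657·21) = 0.280 mg/L
Dose 2 (235 mg at t=4 h): 235·exp(−0.34657·17) = 0.649 mg/L
Dose 3 (320 mg at t=8 h): 320·exp(−0.34657·13) = 3.536 mg/L
Dose 4 (130 mg at t=12 h): 130·exp(−0.34657·9) = 5.745 mg/L
Dose 5 (285 mg at t=16 h): 285·exp(−0.34657·5) = 50.381 mg/L
Dose 6 (145 mg at t=20 h): 145·exp(−0.34657·1) = 102.530 mg/L
C(21) = 0.280 + 0.649 + 3.536 + 5.745 + 50.381 + 102.530 = 163.121 mg/L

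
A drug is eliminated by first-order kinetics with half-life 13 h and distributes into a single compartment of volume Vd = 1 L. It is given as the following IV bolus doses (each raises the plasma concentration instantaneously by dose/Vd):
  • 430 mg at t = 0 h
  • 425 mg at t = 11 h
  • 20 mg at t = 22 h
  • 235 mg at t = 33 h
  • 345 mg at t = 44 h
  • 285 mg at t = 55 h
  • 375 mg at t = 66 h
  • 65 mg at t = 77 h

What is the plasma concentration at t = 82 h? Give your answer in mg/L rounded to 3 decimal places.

k = ln 2 / 13 = 0.05332 per h
Dose 1 (430 mg at t=0 h): 430·exp(−0.05332·82) = 5.428 mg/L
Dose 2 (425 mg at t=11 h): 425·exp(−0.05332·71) = 9.645 mg/L
Dose 3 (20 mg at t=22 h): 20·exp(−0.05332·60) = 0.816 mg/L
Dose 4 (235 mg at t=33 h): 235·exp(−0.05332·49) = 17.235 mg/L
Dose 5 (345 mg at t=44 h): 345·exp(−0.05332·38) = 45.487 mg/L
Dose 6 (285 mg at t=55 h): 285·exp(−0.05332·27) = 67.551 mg/L
Dose 7 (375 mg at t=66 h): 375·exp(−0.05332·16) = 159.784 mg/L
Dose 8 (65 mg at t=77 h): 65·exp(−0.05332·5) = 49.789 mg/L
C(82) = 5.428 + 9.645 + 0.816 + 17.235 + 45.487 + 67.551 + 159.784 + 49.789 = 355.734 mg/L

355.734 mg/L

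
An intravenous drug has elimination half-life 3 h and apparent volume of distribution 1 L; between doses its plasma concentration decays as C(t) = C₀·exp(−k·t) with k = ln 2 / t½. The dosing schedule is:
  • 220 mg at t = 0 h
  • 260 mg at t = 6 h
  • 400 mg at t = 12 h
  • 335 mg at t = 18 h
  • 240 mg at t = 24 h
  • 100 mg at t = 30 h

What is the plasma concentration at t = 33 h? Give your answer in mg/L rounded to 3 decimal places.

k = ln 2 / 3 = 0.23105 per h
Dose 1 (220 mg at t=0 h): 220·exp(−0.23105·33) = 0.107 mg/L
Dose 2 (260 mg at t=6 h): 260·exp(−0.23105·27) = 0.508 mg/L
Dose 3 (400 mg at t=12 h): 400·exp(−0.23105·21) = 3.125 mg/L
Dose 4 (335 mg at t=18 h): 335·exp(−0.23105·15) = 10.469 mg/L
Dose 5 (240 mg at t=24 h): 240·exp(−0.23105·9) = 30.000 mg/L
Dose 6 (100 mg at t=30 h): 100·exp(−0.23105·3) = 50.000 mg/L
C(33) = 0.107 + 0.508 + 3.125 + 10.469 + 30.000 + 50.000 = 94.209 mg/L

94.209 mg/L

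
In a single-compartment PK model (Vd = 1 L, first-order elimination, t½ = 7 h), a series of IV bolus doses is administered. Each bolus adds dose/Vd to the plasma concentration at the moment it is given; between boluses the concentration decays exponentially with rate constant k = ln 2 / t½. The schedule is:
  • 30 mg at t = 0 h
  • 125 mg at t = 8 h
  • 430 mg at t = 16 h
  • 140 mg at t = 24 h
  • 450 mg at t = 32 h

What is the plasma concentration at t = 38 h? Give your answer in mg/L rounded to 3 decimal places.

339.208 mg/L

k = ln 2 / 7 = 0.09902 per h
Dose 1 (30 mg at t=0 h): 30·exp(−0.09902·38) = 0.697 mg/L
Dose 2 (125 mg at t=8 h): 125·exp(−0.09902·30) = 6.409 mg/L
Dose 3 (430 mg at t=16 h): 430·exp(−0.09902·22) = 48.683 mg/L
Dose 4 (140 mg at t=24 h): 140·exp(−0.09902·14) = 35.000 mg/L
Dose 5 (450 mg at t=32 h): 450·exp(−0.09902·6) = 248.420 mg/L
C(38) = 0.697 + 6.409 + 48.683 + 35.000 + 248.420 = 339.208 mg/L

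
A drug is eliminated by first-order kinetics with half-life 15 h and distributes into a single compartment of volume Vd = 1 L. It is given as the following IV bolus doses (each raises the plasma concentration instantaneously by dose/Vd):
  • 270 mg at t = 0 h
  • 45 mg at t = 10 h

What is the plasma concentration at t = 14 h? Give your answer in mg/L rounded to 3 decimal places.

k = ln 2 / 15 = 0.04621 per h
Dose 1 (270 mg at t=0 h): 270·exp(−0.04621·14) = 141.385 mg/L
Dose 2 (45 mg at t=10 h): 45·exp(−0.04621·4) = 37.406 mg/L
C(14) = 141.385 + 37.406 = 178.790 mg/L

178.790 mg/L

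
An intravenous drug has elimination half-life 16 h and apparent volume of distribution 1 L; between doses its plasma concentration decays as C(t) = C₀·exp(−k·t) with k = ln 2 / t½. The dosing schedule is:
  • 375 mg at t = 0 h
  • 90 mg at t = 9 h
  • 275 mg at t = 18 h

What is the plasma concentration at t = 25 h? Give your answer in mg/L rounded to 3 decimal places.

k = ln 2 / 16 = 0.04332 per h
Dose 1 (375 mg at t=0 h): 375·exp(−0.04332·25) = 126.961 mg/L
Dose 2 (90 mg at t=9 h): 90·exp(−0.04332·16) = 45.000 mg/L
Dose 3 (275 mg at t=18 h): 275·exp(−0.04332·7) = 203.064 mg/L
C(25) = 126.961 + 45.000 + 203.064 = 375.025 mg/L

375.025 mg/L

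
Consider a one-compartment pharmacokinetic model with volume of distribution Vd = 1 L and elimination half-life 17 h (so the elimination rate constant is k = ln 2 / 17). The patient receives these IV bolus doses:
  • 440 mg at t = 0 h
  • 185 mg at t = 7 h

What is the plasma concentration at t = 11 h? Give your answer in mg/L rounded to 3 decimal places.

438.135 mg/L

k = ln 2 / 17 = 0.04077 per h
Dose 1 (440 mg at t=0 h): 440·exp(−0.04077·11) = 280.976 mg/L
Dose 2 (185 mg at t=7 h): 185·exp(−0.04077·4) = 157.160 mg/L
C(11) = 280.976 + 157.160 = 438.135 mg/L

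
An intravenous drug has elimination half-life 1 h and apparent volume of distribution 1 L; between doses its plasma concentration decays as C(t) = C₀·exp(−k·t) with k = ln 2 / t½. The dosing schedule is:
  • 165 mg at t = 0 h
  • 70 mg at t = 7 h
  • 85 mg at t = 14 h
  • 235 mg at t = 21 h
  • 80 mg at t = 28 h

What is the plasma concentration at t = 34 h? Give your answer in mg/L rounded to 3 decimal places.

1.279 mg/L

k = ln 2 / 1 = 0.69315 per h
Dose 1 (165 mg at t=0 h): 165·exp(−0.69315·34) = 0.000 mg/L
Dose 2 (70 mg at t=7 h): 70·exp(−0.69315·27) = 0.000 mg/L
Dose 3 (85 mg at t=14 h): 85·exp(−0.69315·20) = 0.000 mg/L
Dose 4 (235 mg at t=21 h): 235·exp(−0.69315·13) = 0.029 mg/L
Dose 5 (80 mg at t=28 h): 80·exp(−0.69315·6) = 1.250 mg/L
C(34) = 0.000 + 0.000 + 0.000 + 0.029 + 1.250 = 1.279 mg/L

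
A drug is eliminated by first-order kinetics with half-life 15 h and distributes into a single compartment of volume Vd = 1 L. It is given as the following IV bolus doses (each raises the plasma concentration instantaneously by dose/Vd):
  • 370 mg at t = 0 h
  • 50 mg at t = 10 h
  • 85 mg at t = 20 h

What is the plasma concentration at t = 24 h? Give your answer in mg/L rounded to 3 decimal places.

218.892 mg/L

k = ln 2 / 15 = 0.04621 per h
Dose 1 (370 mg at t=0 h): 370·exp(−0.04621·24) = 122.054 mg/L
Dose 2 (50 mg at t=10 h): 50·exp(−0.04621·14) = 26.182 mg/L
Dose 3 (85 mg at t=20 h): 85·exp(−0.04621·4) = 70.655 mg/L
C(24) = 122.054 + 26.182 + 70.655 = 218.892 mg/L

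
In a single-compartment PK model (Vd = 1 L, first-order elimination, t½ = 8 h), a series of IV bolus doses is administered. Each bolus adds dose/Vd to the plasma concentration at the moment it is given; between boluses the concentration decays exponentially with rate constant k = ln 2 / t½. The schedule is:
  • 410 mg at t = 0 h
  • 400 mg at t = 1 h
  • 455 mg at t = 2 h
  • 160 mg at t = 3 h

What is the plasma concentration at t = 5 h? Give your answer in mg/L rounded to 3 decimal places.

k = ln 2 / 8 = 0.08664 per h
Dose 1 (410 mg at t=0 h): 410·exp(−0.08664·5) = 265.852 mg/L
Dose 2 (400 mg at t=1 h): 400·exp(−0.08664·4) = 282.843 mg/L
Dose 3 (455 mg at t=2 h): 455·exp(−0.08664·3) = 350.853 mg/L
Dose 4 (160 mg at t=3 h): 160·exp(−0.08664·2) = 134.543 mg/L
C(5) = 265.852 + 282.843 + 350.853 + 134.543 = 1034.091 mg/L

1034.091 mg/L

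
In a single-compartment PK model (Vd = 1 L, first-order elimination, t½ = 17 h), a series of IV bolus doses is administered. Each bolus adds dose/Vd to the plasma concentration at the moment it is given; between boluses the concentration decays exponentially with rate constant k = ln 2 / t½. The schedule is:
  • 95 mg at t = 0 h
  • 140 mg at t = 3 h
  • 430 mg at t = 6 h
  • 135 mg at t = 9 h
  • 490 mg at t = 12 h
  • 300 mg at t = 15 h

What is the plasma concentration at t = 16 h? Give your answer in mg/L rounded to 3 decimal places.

1223.649 mg/L

k = ln 2 / 17 = 0.04077 per h
Dose 1 (95 mg at t=0 h): 95·exp(−0.04077·16) = 49.477 mg/L
Dose 2 (140 mg at t=3 h): 140·exp(−0.04077·13) = 82.400 mg/L
Dose 3 (430 mg at t=6 h): 430·exp(−0.04077·10) = 286.017 mg/L
Dose 4 (135 mg at t=9 h): 135·exp(−0.04077·7) = 101.480 mg/L
Dose 5 (490 mg at t=12 h): 490·exp(−0.04077·4) = 416.261 mg/L
Dose 6 (300 mg at t=15 h): 300·exp(−0.04077·1) = 288.014 mg/L
C(16) = 49.477 + 82.400 + 286.017 + 101.480 + 416.261 + 288.014 = 1223.649 mg/L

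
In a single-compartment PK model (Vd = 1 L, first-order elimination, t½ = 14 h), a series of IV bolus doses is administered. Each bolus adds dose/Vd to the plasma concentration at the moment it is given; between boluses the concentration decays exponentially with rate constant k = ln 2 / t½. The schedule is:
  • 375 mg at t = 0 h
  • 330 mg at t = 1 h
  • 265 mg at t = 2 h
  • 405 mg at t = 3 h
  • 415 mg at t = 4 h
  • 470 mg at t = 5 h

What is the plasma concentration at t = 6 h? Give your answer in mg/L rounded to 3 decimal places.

1925.918 mg/L

k = ln 2 / 14 = 0.04951 per h
Dose 1 (375 mg at t=0 h): 375·exp(−0.04951·6) = 278.624 mg/L
Dose 2 (330 mg at t=1 h): 330·exp(−0.04951·5) = 257.634 mg/L
Dose 3 (265 mg at t=2 h): 265·exp(−0.04951·4) = 217.389 mg/L
Dose 4 (405 mg at t=3 h): 405·exp(−0.04951·3) = 349.099 mg/L
Dose 5 (415 mg at t=4 h): 415·exp(−0.04951·2) = 375.875 mg/L
Dose 6 (470 mg at t=5 h): 470·exp(−0.04951·1) = 447.297 mg/L
C(6) = 278.624 + 257.634 + 217.389 + 349.099 + 375.875 + 447.297 = 1925.918 mg/L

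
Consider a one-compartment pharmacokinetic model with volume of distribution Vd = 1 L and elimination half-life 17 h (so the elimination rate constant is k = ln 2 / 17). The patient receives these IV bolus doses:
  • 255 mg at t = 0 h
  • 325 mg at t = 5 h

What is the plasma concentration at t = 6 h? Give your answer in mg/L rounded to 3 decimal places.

511.677 mg/L

k = ln 2 / 17 = 0.04077 per h
Dose 1 (255 mg at t=0 h): 255·exp(−0.04077·6) = 199.661 mg/L
Dose 2 (325 mg at t=5 h): 325·exp(−0.04077·1) = 312.015 mg/L
C(6) = 199.661 + 312.015 = 511.677 mg/L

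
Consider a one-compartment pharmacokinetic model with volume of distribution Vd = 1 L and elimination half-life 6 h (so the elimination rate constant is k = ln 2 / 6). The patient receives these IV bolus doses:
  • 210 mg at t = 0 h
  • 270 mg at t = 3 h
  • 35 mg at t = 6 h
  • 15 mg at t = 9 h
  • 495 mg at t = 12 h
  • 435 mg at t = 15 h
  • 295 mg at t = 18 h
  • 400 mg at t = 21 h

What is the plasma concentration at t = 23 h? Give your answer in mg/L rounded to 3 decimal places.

k = ln 2 / 6 = 0.11552 per h
Dose 1 (210 mg at t=0 h): 210·exp(−0.11552·23) = 14.732 mg/L
Dose 2 (270 mg at t=3 h): 270·exp(−0.11552·20) = 26.787 mg/L
Dose 3 (35 mg at t=6 h): 35·exp(−0.11552·17) = 4.911 mg/L
Dose 4 (15 mg at t=9 h): 15·exp(−0.11552·14) = 2.976 mg/L
Dose 5 (495 mg at t=12 h): 495·exp(−0.11552·11) = 138.905 mg/L
Dose 6 (435 mg at t=15 h): 435·exp(−0.11552·8) = 172.630 mg/L
Dose 7 (295 mg at t=18 h): 295·exp(−0.11552·5) = 165.563 mg/L
Dose 8 (400 mg at t=21 h): 400·exp(−0.11552·2) = 317.480 mg/L
C(23) = 14.732 + 26.787 + 4.911 + 2.976 + 138.905 + 172.630 + 165.563 + 317.480 = 843.985 mg/L

843.985 mg/L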